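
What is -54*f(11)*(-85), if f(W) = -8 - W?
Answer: -87210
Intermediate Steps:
-54*f(11)*(-85) = -54*(-8 - 1*11)*(-85) = -54*(-8 - 11)*(-85) = -54*(-19)*(-85) = 1026*(-85) = -87210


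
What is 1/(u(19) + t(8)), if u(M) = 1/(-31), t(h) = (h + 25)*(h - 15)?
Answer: -31/7162 ≈ -0.0043284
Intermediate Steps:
t(h) = (-15 + h)*(25 + h) (t(h) = (25 + h)*(-15 + h) = (-15 + h)*(25 + h))
u(M) = -1/31
1/(u(19) + t(8)) = 1/(-1/31 + (-375 + 8² + 10*8)) = 1/(-1/31 + (-375 + 64 + 80)) = 1/(-1/31 - 231) = 1/(-7162/31) = -31/7162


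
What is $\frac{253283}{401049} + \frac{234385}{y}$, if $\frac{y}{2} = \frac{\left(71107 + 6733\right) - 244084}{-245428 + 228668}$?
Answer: $\frac{196940254061938}{16667997489} \approx 11815.0$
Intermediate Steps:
$y = \frac{41561}{2095}$ ($y = 2 \frac{\left(71107 + 6733\right) - 244084}{-245428 + 228668} = 2 \frac{77840 - 244084}{-16760} = 2 \left(\left(-166244\right) \left(- \frac{1}{16760}\right)\right) = 2 \cdot \frac{41561}{4190} = \frac{41561}{2095} \approx 19.838$)
$\frac{253283}{401049} + \frac{234385}{y} = \frac{253283}{401049} + \frac{234385}{\frac{41561}{2095}} = 253283 \cdot \frac{1}{401049} + 234385 \cdot \frac{2095}{41561} = \frac{253283}{401049} + \frac{491036575}{41561} = \frac{196940254061938}{16667997489}$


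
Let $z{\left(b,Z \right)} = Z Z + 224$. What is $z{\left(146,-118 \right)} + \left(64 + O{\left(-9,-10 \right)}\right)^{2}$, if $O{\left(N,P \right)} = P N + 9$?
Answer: $40717$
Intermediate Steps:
$O{\left(N,P \right)} = 9 + N P$ ($O{\left(N,P \right)} = N P + 9 = 9 + N P$)
$z{\left(b,Z \right)} = 224 + Z^{2}$ ($z{\left(b,Z \right)} = Z^{2} + 224 = 224 + Z^{2}$)
$z{\left(146,-118 \right)} + \left(64 + O{\left(-9,-10 \right)}\right)^{2} = \left(224 + \left(-118\right)^{2}\right) + \left(64 + \left(9 - -90\right)\right)^{2} = \left(224 + 13924\right) + \left(64 + \left(9 + 90\right)\right)^{2} = 14148 + \left(64 + 99\right)^{2} = 14148 + 163^{2} = 14148 + 26569 = 40717$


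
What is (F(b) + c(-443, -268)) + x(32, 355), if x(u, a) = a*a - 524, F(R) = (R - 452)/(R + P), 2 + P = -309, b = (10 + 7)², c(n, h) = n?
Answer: 2751439/22 ≈ 1.2507e+5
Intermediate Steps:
b = 289 (b = 17² = 289)
P = -311 (P = -2 - 309 = -311)
F(R) = (-452 + R)/(-311 + R) (F(R) = (R - 452)/(R - 311) = (-452 + R)/(-311 + R))
x(u, a) = -524 + a² (x(u, a) = a² - 524 = -524 + a²)
(F(b) + c(-443, -268)) + x(32, 355) = ((-452 + 289)/(-311 + 289) - 443) + (-524 + 355²) = (-163/(-22) - 443) + (-524 + 126025) = (-1/22*(-163) - 443) + 125501 = (163/22 - 443) + 125501 = -9583/22 + 125501 = 2751439/22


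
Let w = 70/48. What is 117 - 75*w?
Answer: 61/8 ≈ 7.6250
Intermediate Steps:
w = 35/24 (w = 70*(1/48) = 35/24 ≈ 1.4583)
117 - 75*w = 117 - 75*35/24 = 117 - 875/8 = 61/8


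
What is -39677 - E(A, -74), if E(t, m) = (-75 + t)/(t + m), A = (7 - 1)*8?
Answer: -1031629/26 ≈ -39678.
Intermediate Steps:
A = 48 (A = 6*8 = 48)
E(t, m) = (-75 + t)/(m + t)
-39677 - E(A, -74) = -39677 - (-75 + 48)/(-74 + 48) = -39677 - (-27)/(-26) = -39677 - (-1)*(-27)/26 = -39677 - 1*27/26 = -39677 - 27/26 = -1031629/26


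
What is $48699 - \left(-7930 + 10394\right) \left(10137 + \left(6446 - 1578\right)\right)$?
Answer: $-36923621$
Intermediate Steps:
$48699 - \left(-7930 + 10394\right) \left(10137 + \left(6446 - 1578\right)\right) = 48699 - 2464 \left(10137 + 4868\right) = 48699 - 2464 \cdot 15005 = 48699 - 36972320 = -36923621$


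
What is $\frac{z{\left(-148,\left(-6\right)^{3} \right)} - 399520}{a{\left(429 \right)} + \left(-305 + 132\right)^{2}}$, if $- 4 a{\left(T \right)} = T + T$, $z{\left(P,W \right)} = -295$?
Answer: $- \frac{799630}{59429} \approx -13.455$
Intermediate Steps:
$a{\left(T \right)} = - \frac{T}{2}$ ($a{\left(T \right)} = - \frac{T + T}{4} = - \frac{2 T}{4} = - \frac{T}{2}$)
$\frac{z{\left(-148,\left(-6\right)^{3} \right)} - 399520}{a{\left(429 \right)} + \left(-305 + 132\right)^{2}} = \frac{-295 - 399520}{\left(- \frac{1}{2}\right) 429 + \left(-305 + 132\right)^{2}} = - \frac{399815}{- \frac{429}{2} + \left(-173\right)^{2}} = - \frac{399815}{- \frac{429}{2} + 29929} = - \frac{399815}{\frac{59429}{2}} = \left(-399815\right) \frac{2}{59429} = - \frac{799630}{59429}$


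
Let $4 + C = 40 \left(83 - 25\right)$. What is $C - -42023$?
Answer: $44339$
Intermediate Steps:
$C = 2316$ ($C = -4 + 40 \left(83 - 25\right) = -4 + 40 \cdot 58 = -4 + 2320 = 2316$)
$C - -42023 = 2316 - -42023 = 2316 + 42023 = 44339$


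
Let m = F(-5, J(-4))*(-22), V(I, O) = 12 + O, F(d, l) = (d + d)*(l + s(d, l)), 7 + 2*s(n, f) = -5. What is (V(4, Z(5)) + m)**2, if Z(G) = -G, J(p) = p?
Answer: 4809249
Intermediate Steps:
s(n, f) = -6 (s(n, f) = -7/2 + (1/2)*(-5) = -7/2 - 5/2 = -6)
F(d, l) = 2*d*(-6 + l) (F(d, l) = (d + d)*(l - 6) = (2*d)*(-6 + l) = 2*d*(-6 + l))
m = -2200 (m = (2*(-5)*(-6 - 4))*(-22) = (2*(-5)*(-10))*(-22) = 100*(-22) = -2200)
(V(4, Z(5)) + m)**2 = ((12 - 1*5) - 2200)**2 = ((12 - 5) - 2200)**2 = (7 - 2200)**2 = (-2193)**2 = 4809249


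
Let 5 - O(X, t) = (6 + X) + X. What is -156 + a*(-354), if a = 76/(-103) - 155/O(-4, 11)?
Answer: 5727462/721 ≈ 7943.8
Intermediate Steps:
O(X, t) = -1 - 2*X (O(X, t) = 5 - ((6 + X) + X) = 5 - (6 + 2*X) = 5 + (-6 - 2*X) = -1 - 2*X)
a = -16497/721 (a = 76/(-103) - 155/(-1 - 2*(-4)) = 76*(-1/103) - 155/(-1 + 8) = -76/103 - 155/7 = -16497/721 ≈ -22.881)
-156 + a*(-354) = -156 - 16497/721*(-354) = -156 + 5839938/721 = 5727462/721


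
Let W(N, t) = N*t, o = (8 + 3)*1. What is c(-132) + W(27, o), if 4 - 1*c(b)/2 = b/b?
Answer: 303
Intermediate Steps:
c(b) = 6 (c(b) = 8 - 2*b/b = 8 - 2*1 = 8 - 2 = 6)
o = 11 (o = 11*1 = 11)
c(-132) + W(27, o) = 6 + 27*11 = 6 + 297 = 303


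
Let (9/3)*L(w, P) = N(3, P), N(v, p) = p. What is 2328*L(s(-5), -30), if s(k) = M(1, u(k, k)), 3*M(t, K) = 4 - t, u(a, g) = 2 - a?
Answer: -23280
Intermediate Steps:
M(t, K) = 4/3 - t/3 (M(t, K) = (4 - t)/3 = 4/3 - t/3)
s(k) = 1 (s(k) = 4/3 - 1/3*1 = 4/3 - 1/3 = 1)
L(w, P) = P/3
2328*L(s(-5), -30) = 2328*((1/3)*(-30)) = 2328*(-10) = -23280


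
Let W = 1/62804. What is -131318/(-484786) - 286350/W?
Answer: -4359177629416541/242393 ≈ -1.7984e+10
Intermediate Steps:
W = 1/62804 ≈ 1.5923e-5
-131318/(-484786) - 286350/W = -131318/(-484786) - 286350/1/62804 = -131318*(-1/484786) - 286350*62804 = 65659/242393 - 17983925400 = -4359177629416541/242393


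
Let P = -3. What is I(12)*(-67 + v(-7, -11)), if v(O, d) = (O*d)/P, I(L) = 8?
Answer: -2224/3 ≈ -741.33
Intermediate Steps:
v(O, d) = -O*d/3 (v(O, d) = (O*d)/(-3) = (O*d)*(-1/3) = -O*d/3)
I(12)*(-67 + v(-7, -11)) = 8*(-67 - 1/3*(-7)*(-11)) = 8*(-67 - 77/3) = 8*(-278/3) = -2224/3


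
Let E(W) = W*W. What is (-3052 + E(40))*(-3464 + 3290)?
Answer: 252648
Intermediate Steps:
E(W) = W²
(-3052 + E(40))*(-3464 + 3290) = (-3052 + 40²)*(-3464 + 3290) = (-3052 + 1600)*(-174) = -1452*(-174) = 252648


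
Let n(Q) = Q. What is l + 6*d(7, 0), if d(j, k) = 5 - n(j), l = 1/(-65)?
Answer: -781/65 ≈ -12.015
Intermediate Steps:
l = -1/65 ≈ -0.015385
d(j, k) = 5 - j
l + 6*d(7, 0) = -1/65 + 6*(5 - 1*7) = -1/65 + 6*(5 - 7) = -1/65 + 6*(-2) = -1/65 - 12 = -781/65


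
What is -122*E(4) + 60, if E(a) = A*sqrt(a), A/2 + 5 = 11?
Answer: -2868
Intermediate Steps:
A = 12 (A = -10 + 2*11 = -10 + 22 = 12)
E(a) = 12*sqrt(a)
-122*E(4) + 60 = -1464*sqrt(4) + 60 = -1464*2 + 60 = -122*24 + 60 = -2928 + 60 = -2868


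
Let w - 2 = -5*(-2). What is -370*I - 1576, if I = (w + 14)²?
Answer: -251696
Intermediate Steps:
w = 12 (w = 2 - 5*(-2) = 2 + 10 = 12)
I = 676 (I = (12 + 14)² = 26² = 676)
-370*I - 1576 = -370*676 - 1576 = -250120 - 1576 = -251696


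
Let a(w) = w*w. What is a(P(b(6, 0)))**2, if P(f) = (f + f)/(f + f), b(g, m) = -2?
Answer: 1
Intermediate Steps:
P(f) = 1 (P(f) = (2*f)/((2*f)) = (2*f)*(1/(2*f)) = 1)
a(w) = w**2
a(P(b(6, 0)))**2 = (1**2)**2 = 1**2 = 1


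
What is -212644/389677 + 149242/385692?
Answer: -11929457407/75147650742 ≈ -0.15875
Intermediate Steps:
-212644/389677 + 149242/385692 = -212644*1/389677 + 149242*(1/385692) = -212644/389677 + 74621/192846 = -11929457407/75147650742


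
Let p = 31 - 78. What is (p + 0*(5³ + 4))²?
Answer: 2209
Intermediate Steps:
p = -47
(p + 0*(5³ + 4))² = (-47 + 0*(5³ + 4))² = (-47 + 0*(125 + 4))² = (-47 + 0*129)² = (-47 + 0)² = (-47)² = 2209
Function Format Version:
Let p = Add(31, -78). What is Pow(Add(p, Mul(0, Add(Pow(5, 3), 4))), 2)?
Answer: 2209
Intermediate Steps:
p = -47
Pow(Add(p, Mul(0, Add(Pow(5, 3), 4))), 2) = Pow(Add(-47, Mul(0, Add(Pow(5, 3), 4))), 2) = Pow(Add(-47, Mul(0, Add(125, 4))), 2) = Pow(Add(-47, Mul(0, 129)), 2) = Pow(Add(-47, 0), 2) = Pow(-47, 2) = 2209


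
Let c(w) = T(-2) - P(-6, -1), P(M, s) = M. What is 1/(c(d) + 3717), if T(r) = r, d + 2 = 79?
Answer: 1/3721 ≈ 0.00026874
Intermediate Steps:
d = 77 (d = -2 + 79 = 77)
c(w) = 4 (c(w) = -2 - 1*(-6) = -2 + 6 = 4)
1/(c(d) + 3717) = 1/(4 + 3717) = 1/3721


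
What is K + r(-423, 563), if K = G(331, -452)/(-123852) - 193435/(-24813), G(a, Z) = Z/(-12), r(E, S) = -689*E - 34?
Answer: 298525602926395/1024379892 ≈ 2.9142e+5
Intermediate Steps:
r(E, S) = -34 - 689*E
G(a, Z) = -Z/12 (G(a, Z) = Z*(-1/12) = -Z/12)
K = 7985458999/1024379892 (K = -1/12*(-452)/(-123852) - 193435/(-24813) = (113/3)*(-1/123852) - 193435*(-1/24813) = -113/371556 + 193435/24813 = 7985458999/1024379892 ≈ 7.7954)
K + r(-423, 563) = 7985458999/1024379892 + (-34 - 689*(-423)) = 7985458999/1024379892 + (-34 + 291447) = 7985458999/1024379892 + 291413 = 298525602926395/1024379892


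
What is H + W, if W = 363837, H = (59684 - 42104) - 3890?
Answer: 377527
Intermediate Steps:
H = 13690 (H = 17580 - 3890 = 13690)
H + W = 13690 + 363837 = 377527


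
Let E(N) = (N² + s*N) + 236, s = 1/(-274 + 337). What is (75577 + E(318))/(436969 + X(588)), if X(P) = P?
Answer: 3715783/9188697 ≈ 0.40439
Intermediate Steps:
s = 1/63 ≈ 0.015873
E(N) = 236 + N² + N/63 (E(N) = (N² + N/63) + 236 = 236 + N² + N/63)
(75577 + E(318))/(436969 + X(588)) = (75577 + (236 + 318² + (1/63)*318))/(436969 + 588) = (75577 + (236 + 101124 + 106/21))/437557 = (75577 + 2128666/21)*(1/437557) = (3715783/21)*(1/437557) = 3715783/9188697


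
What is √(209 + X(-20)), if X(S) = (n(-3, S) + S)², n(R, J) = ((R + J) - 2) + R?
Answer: √2513 ≈ 50.130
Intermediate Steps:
n(R, J) = -2 + J + 2*R (n(R, J) = ((J + R) - 2) + R = (-2 + J + R) + R = -2 + J + 2*R)
X(S) = (-8 + 2*S)² (X(S) = ((-2 + S + 2*(-3)) + S)² = ((-2 + S - 6) + S)² = ((-8 + S) + S)² = (-8 + 2*S)²)
√(209 + X(-20)) = √(209 + 4*(-4 - 20)²) = √(209 + 4*(-24)²) = √(209 + 4*576) = √(209 + 2304) = √2513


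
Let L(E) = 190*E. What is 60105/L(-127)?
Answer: -12021/4826 ≈ -2.4909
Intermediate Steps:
60105/L(-127) = 60105/((190*(-127))) = 60105/(-24130) = 60105*(-1/24130) = -12021/4826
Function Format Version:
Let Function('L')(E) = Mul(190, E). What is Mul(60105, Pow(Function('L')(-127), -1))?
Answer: Rational(-12021, 4826) ≈ -2.4909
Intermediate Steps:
Mul(60105, Pow(Function('L')(-127), -1)) = Mul(60105, Pow(Mul(190, -127), -1)) = Mul(60105, Pow(-24130, -1)) = Mul(60105, Rational(-1, 24130)) = Rational(-12021, 4826)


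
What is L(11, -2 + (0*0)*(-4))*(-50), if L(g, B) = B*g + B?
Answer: 1200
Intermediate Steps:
L(g, B) = B + B*g
L(11, -2 + (0*0)*(-4))*(-50) = ((-2 + (0*0)*(-4))*(1 + 11))*(-50) = ((-2 + 0*(-4))*12)*(-50) = ((-2 + 0)*12)*(-50) = -2*12*(-50) = -24*(-50) = 1200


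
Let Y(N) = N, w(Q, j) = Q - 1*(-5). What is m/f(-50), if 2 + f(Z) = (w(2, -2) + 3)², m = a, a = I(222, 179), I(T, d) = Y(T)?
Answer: 111/49 ≈ 2.2653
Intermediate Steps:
w(Q, j) = 5 + Q (w(Q, j) = Q + 5 = 5 + Q)
I(T, d) = T
a = 222
m = 222
f(Z) = 98 (f(Z) = -2 + ((5 + 2) + 3)² = -2 + (7 + 3)² = -2 + 10² = -2 + 100 = 98)
m/f(-50) = 222/98 = 222*(1/98) = 111/49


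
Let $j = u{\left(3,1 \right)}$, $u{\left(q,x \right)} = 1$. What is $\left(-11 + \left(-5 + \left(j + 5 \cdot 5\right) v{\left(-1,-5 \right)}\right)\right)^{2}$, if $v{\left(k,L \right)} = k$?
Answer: $1764$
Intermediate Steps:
$j = 1$
$\left(-11 + \left(-5 + \left(j + 5 \cdot 5\right) v{\left(-1,-5 \right)}\right)\right)^{2} = \left(-11 + \left(-5 + \left(1 + 5 \cdot 5\right) \left(-1\right)\right)\right)^{2} = \left(-11 + \left(-5 + \left(1 + 25\right) \left(-1\right)\right)\right)^{2} = \left(-11 + \left(-5 + 26 \left(-1\right)\right)\right)^{2} = \left(-11 - 31\right)^{2} = \left(-42\right)^{2} = 1764$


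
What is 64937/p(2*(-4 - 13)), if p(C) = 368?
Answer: 64937/368 ≈ 176.46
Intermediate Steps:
64937/p(2*(-4 - 13)) = 64937/368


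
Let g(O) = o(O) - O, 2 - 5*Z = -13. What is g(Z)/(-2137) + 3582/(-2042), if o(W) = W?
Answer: -1791/1021 ≈ -1.7542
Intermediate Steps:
Z = 3 (Z = 2/5 - 1/5*(-13) = 2/5 + 13/5 = 3)
g(O) = 0 (g(O) = O - O = 0)
g(Z)/(-2137) + 3582/(-2042) = 0/(-2137) + 3582/(-2042) = 0*(-1/2137) + 3582*(-1/2042) = 0 - 1791/1021 = -1791/1021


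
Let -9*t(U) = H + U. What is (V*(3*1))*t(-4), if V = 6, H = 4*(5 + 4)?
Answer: -64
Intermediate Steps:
H = 36 (H = 4*9 = 36)
t(U) = -4 - U/9 (t(U) = -(36 + U)/9 = -4 - U/9)
(V*(3*1))*t(-4) = (6*(3*1))*(-4 - 1/9*(-4)) = (6*3)*(-4 + 4/9) = 18*(-32/9) = -64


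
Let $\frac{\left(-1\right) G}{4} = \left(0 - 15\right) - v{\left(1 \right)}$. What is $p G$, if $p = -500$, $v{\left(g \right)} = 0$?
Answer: $-30000$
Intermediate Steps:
$G = 60$ ($G = - 4 \left(\left(0 - 15\right) - 0\right) = - 4 \left(\left(0 - 15\right) + 0\right) = - 4 \left(-15 + 0\right) = \left(-4\right) \left(-15\right) = 60$)
$p G = \left(-500\right) 60 = -30000$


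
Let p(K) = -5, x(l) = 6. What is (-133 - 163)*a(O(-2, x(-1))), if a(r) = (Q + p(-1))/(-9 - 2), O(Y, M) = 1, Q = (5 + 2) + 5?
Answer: 2072/11 ≈ 188.36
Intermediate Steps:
Q = 12 (Q = 7 + 5 = 12)
a(r) = -7/11 (a(r) = (12 - 5)/(-9 - 2) = 7/(-11) = 7*(-1/11) = -7/11)
(-133 - 163)*a(O(-2, x(-1))) = (-133 - 163)*(-7/11) = -296*(-7/11) = 2072/11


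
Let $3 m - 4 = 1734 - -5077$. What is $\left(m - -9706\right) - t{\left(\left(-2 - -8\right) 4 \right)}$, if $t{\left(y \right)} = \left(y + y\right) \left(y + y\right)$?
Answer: $\frac{29021}{3} \approx 9673.7$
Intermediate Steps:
$t{\left(y \right)} = 4 y^{2}$ ($t{\left(y \right)} = 2 y 2 y = 4 y^{2}$)
$m = \frac{6815}{3}$ ($m = \frac{4}{3} + \frac{1734 - -5077}{3} = \frac{4}{3} + \frac{1734 + 5077}{3} = \frac{4}{3} + \frac{1}{3} \cdot 6811 = \frac{4}{3} + \frac{6811}{3} = \frac{6815}{3} \approx 2271.7$)
$\left(m - -9706\right) - t{\left(\left(-2 - -8\right) 4 \right)} = \left(\frac{6815}{3} - -9706\right) - 4 \left(\left(-2 - -8\right) 4\right)^{2} = \left(\frac{6815}{3} + 9706\right) - 4 \left(\left(-2 + 8\right) 4\right)^{2} = \frac{35933}{3} - 4 \left(6 \cdot 4\right)^{2} = \frac{35933}{3} - 4 \cdot 24^{2} = \frac{35933}{3} - 4 \cdot 576 = \frac{35933}{3} - 2304 = \frac{29021}{3}$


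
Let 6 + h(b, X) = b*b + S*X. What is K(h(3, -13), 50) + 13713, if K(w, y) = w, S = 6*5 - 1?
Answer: 13339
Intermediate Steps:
S = 29 (S = 30 - 1 = 29)
h(b, X) = -6 + b² + 29*X (h(b, X) = -6 + (b*b + 29*X) = -6 + (b² + 29*X) = -6 + b² + 29*X)
K(h(3, -13), 50) + 13713 = (-6 + 3² + 29*(-13)) + 13713 = (-6 + 9 - 377) + 13713 = -374 + 13713 = 13339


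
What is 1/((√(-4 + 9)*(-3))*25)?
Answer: -√5/375 ≈ -0.0059628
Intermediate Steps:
1/((√(-4 + 9)*(-3))*25) = 1/((√5*(-3))*25) = 1/(-3*√5*25) = 1/(-75*√5) = -√5/375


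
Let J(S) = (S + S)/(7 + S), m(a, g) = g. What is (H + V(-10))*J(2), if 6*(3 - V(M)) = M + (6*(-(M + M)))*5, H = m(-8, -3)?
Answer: -1180/27 ≈ -43.704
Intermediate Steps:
H = -3
V(M) = 3 + 59*M/6 (V(M) = 3 - (M + (6*(-(M + M)))*5)/6 = 3 - (M + (6*(-2*M))*5)/6 = 3 - (M - 12*M*5)/6 = 3 - (M - 60*M)/6 = 3 - (-59)*M/6 = 3 + 59*M/6)
J(S) = 2*S/(7 + S) (J(S) = (2*S)/(7 + S) = 2*S/(7 + S))
(H + V(-10))*J(2) = (-3 + (3 + (59/6)*(-10)))*(2*2/(7 + 2)) = (-3 + (3 - 295/3))*(2*2/9) = (-3 - 286/3)*(2*2*(1/9)) = -295/3*4/9 = -1180/27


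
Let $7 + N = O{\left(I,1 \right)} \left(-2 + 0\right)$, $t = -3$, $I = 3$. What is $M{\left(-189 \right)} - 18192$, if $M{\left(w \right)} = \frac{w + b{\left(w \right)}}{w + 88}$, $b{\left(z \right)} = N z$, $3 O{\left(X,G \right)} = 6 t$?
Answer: $- \frac{1836258}{101} \approx -18181.0$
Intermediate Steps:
$O{\left(X,G \right)} = -6$ ($O{\left(X,G \right)} = \frac{6 \left(-3\right)}{3} = \frac{1}{3} \left(-18\right) = -6$)
$N = 5$ ($N = -7 - 6 \left(-2 + 0\right) = -7 - -12 = -7 + 12 = 5$)
$b{\left(z \right)} = 5 z$
$M{\left(w \right)} = \frac{6 w}{88 + w}$ ($M{\left(w \right)} = \frac{w + 5 w}{w + 88} = \frac{6 w}{88 + w}$)
$M{\left(-189 \right)} - 18192 = 6 \left(-189\right) \frac{1}{88 - 189} - 18192 = 6 \left(-189\right) \frac{1}{-101} - 18192 = 6 \left(-189\right) \left(- \frac{1}{101}\right) - 18192 = \frac{1134}{101} - 18192 = - \frac{1836258}{101}$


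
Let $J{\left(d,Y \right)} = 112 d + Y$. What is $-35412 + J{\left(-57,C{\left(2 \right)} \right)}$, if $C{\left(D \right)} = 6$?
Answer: $-41790$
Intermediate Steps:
$J{\left(d,Y \right)} = Y + 112 d$
$-35412 + J{\left(-57,C{\left(2 \right)} \right)} = -35412 + \left(6 + 112 \left(-57\right)\right) = -35412 + \left(6 - 6384\right) = -35412 - 6378 = -41790$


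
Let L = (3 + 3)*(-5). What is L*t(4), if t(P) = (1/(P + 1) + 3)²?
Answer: -1536/5 ≈ -307.20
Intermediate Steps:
t(P) = (3 + 1/(1 + P))² (t(P) = (1/(1 + P) + 3)² = (3 + 1/(1 + P))²)
L = -30 (L = 6*(-5) = -30)
L*t(4) = -30*(4 + 3*4)²/(1 + 4)² = -30*(4 + 12)²/5² = -6*16²/5 = -6*256/5 = -30*256/25 = -1536/5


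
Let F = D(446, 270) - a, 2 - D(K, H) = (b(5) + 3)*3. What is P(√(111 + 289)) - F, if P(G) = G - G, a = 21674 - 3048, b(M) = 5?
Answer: 18648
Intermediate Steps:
a = 18626
P(G) = 0
D(K, H) = -22 (D(K, H) = 2 - (5 + 3)*3 = 2 - 8*3 = 2 - 1*24 = 2 - 24 = -22)
F = -18648 (F = -22 - 1*18626 = -22 - 18626 = -18648)
P(√(111 + 289)) - F = 0 - 1*(-18648) = 0 + 18648 = 18648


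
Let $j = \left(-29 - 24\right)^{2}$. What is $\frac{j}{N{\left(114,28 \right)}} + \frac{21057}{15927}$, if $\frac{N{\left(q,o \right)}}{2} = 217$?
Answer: $\frac{17959227}{2304106} \approx 7.7944$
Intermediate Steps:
$j = 2809$ ($j = \left(-53\right)^{2} = 2809$)
$N{\left(q,o \right)} = 434$ ($N{\left(q,o \right)} = 2 \cdot 217 = 434$)
$\frac{j}{N{\left(114,28 \right)}} + \frac{21057}{15927} = \frac{2809}{434} + \frac{21057}{15927} = 2809 \cdot \frac{1}{434} + 21057 \cdot \frac{1}{15927} = \frac{2809}{434} + \frac{7019}{5309} = \frac{17959227}{2304106}$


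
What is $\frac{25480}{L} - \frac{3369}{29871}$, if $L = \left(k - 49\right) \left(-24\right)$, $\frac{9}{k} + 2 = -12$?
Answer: $\frac{29442745}{1384023} \approx 21.273$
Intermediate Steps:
$k = - \frac{9}{14}$ ($k = \frac{9}{-2 - 12} = \frac{9}{-14} = 9 \left(- \frac{1}{14}\right) = - \frac{9}{14} \approx -0.64286$)
$L = \frac{8340}{7}$ ($L = \left(- \frac{9}{14} - 49\right) \left(-24\right) = \left(- \frac{695}{14}\right) \left(-24\right) = \frac{8340}{7} \approx 1191.4$)
$\frac{25480}{L} - \frac{3369}{29871} = \frac{25480}{\frac{8340}{7}} - \frac{3369}{29871} = 25480 \cdot \frac{7}{8340} - \frac{1123}{9957} = \frac{8918}{417} - \frac{1123}{9957} = \frac{29442745}{1384023}$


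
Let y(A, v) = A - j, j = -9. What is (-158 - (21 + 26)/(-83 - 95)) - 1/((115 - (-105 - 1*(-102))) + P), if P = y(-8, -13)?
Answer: -3341341/21182 ≈ -157.74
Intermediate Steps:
y(A, v) = 9 + A (y(A, v) = A - 1*(-9) = A + 9 = 9 + A)
P = 1 (P = 9 - 8 = 1)
(-158 - (21 + 26)/(-83 - 95)) - 1/((115 - (-105 - 1*(-102))) + P) = (-158 - (21 + 26)/(-83 - 95)) - 1/((115 - (-105 - 1*(-102))) + 1) = (-158 - 47/(-178)) - 1/((115 - (-105 + 102)) + 1) = (-158 - 47*(-1)/178) - 1/((115 - 1*(-3)) + 1) = (-158 - 1*(-47/178)) - 1/((115 + 3) + 1) = (-158 + 47/178) - 1/(118 + 1) = -28077/178 - 1/119 = -3341341/21182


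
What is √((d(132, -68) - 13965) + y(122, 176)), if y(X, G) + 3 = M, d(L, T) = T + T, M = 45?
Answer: I*√14059 ≈ 118.57*I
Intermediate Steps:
d(L, T) = 2*T
y(X, G) = 42 (y(X, G) = -3 + 45 = 42)
√((d(132, -68) - 13965) + y(122, 176)) = √((2*(-68) - 13965) + 42) = √((-136 - 13965) + 42) = √(-14101 + 42) = √(-14059) = I*√14059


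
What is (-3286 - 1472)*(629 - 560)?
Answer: -328302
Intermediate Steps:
(-3286 - 1472)*(629 - 560) = -4758*69 = -328302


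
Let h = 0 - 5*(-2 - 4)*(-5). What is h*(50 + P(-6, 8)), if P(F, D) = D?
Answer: -8700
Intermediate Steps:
h = -150 (h = 0 - 5*(-6)*(-5) = 0 + 30*(-5) = 0 - 150 = -150)
h*(50 + P(-6, 8)) = -150*(50 + 8) = -150*58 = -8700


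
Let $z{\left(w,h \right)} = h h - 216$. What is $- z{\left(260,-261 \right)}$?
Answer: $-67905$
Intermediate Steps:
$z{\left(w,h \right)} = -216 + h^{2}$ ($z{\left(w,h \right)} = h^{2} - 216 = -216 + h^{2}$)
$- z{\left(260,-261 \right)} = - (-216 + \left(-261\right)^{2}) = - (-216 + 68121) = \left(-1\right) 67905 = -67905$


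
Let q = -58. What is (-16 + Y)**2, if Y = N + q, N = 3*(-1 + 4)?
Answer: 4225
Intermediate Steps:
N = 9 (N = 3*3 = 9)
Y = -49 (Y = 9 - 58 = -49)
(-16 + Y)**2 = (-16 - 49)**2 = (-65)**2 = 4225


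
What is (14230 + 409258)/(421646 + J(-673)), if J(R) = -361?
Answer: 423488/421285 ≈ 1.0052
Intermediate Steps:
(14230 + 409258)/(421646 + J(-673)) = (14230 + 409258)/(421646 - 361) = 423488/421285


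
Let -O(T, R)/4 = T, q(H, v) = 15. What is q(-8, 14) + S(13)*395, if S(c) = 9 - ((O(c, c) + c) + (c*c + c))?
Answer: -52915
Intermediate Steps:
O(T, R) = -4*T
S(c) = 9 - c² + 2*c (S(c) = 9 - ((-4*c + c) + (c*c + c)) = 9 - (-3*c + (c² + c)) = 9 - (-3*c + (c + c²)) = 9 - (c² - 2*c) = 9 + (-c² + 2*c) = 9 - c² + 2*c)
q(-8, 14) + S(13)*395 = 15 + (9 - 1*13² + 2*13)*395 = 15 + (9 - 1*169 + 26)*395 = 15 + (9 - 169 + 26)*395 = 15 - 134*395 = 15 - 52930 = -52915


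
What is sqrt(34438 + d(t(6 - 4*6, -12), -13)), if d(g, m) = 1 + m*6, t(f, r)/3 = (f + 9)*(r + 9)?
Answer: sqrt(34361) ≈ 185.37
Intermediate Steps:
t(f, r) = 3*(9 + f)*(9 + r) (t(f, r) = 3*((f + 9)*(r + 9)) = 3*((9 + f)*(9 + r)) = 3*(9 + f)*(9 + r))
d(g, m) = 1 + 6*m
sqrt(34438 + d(t(6 - 4*6, -12), -13)) = sqrt(34438 + (1 + 6*(-13))) = sqrt(34438 + (1 - 78)) = sqrt(34438 - 77) = sqrt(34361)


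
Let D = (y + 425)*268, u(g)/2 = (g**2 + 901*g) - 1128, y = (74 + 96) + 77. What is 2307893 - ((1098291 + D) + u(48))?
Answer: 940658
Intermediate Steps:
y = 247 (y = 170 + 77 = 247)
u(g) = -2256 + 2*g**2 + 1802*g (u(g) = 2*((g**2 + 901*g) - 1128) = 2*(-1128 + g**2 + 901*g) = -2256 + 2*g**2 + 1802*g)
D = 180096 (D = (247 + 425)*268 = 672*268 = 180096)
2307893 - ((1098291 + D) + u(48)) = 2307893 - ((1098291 + 180096) + (-2256 + 2*48**2 + 1802*48)) = 2307893 - (1278387 + (-2256 + 2*2304 + 86496)) = 2307893 - (1278387 + (-2256 + 4608 + 86496)) = 2307893 - (1278387 + 88848) = 2307893 - 1*1367235 = 2307893 - 1367235 = 940658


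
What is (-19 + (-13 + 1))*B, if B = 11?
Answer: -341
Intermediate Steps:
(-19 + (-13 + 1))*B = (-19 + (-13 + 1))*11 = (-19 - 12)*11 = -31*11 = -341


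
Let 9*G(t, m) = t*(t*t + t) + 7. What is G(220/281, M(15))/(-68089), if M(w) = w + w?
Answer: -179564687/13596853712841 ≈ -1.3206e-5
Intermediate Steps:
M(w) = 2*w
G(t, m) = 7/9 + t*(t + t**2)/9 (G(t, m) = (t*(t*t + t) + 7)/9 = (t*(t**2 + t) + 7)/9 = (t*(t + t**2) + 7)/9 = (7 + t*(t + t**2))/9 = 7/9 + t*(t + t**2)/9)
G(220/281, M(15))/(-68089) = (7/9 + (220/281)**2/9 + (220/281)**3/9)/(-68089) = (7/9 + (220*(1/281))**2/9 + (220*(1/281))**3/9)*(-1/68089) = (7/9 + (220/281)**2/9 + (220/281)**3/9)*(-1/68089) = (7/9 + (1/9)*(48400/78961) + (1/9)*(10648000/22188041))*(-1/68089) = (7/9 + 48400/710649 + 10648000/199692369)*(-1/68089) = (179564687/199692369)*(-1/68089) = -179564687/13596853712841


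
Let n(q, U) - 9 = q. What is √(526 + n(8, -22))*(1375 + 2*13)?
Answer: 1401*√543 ≈ 32647.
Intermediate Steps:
n(q, U) = 9 + q
√(526 + n(8, -22))*(1375 + 2*13) = √(526 + (9 + 8))*(1375 + 2*13) = √(526 + 17)*(1375 + 26) = √543*1401 = 1401*√543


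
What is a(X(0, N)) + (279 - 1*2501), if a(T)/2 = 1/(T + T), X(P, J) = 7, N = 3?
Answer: -15553/7 ≈ -2221.9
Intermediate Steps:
a(T) = 1/T (a(T) = 2/(T + T) = 2/((2*T)) = 2*(1/(2*T)) = 1/T)
a(X(0, N)) + (279 - 1*2501) = 1/7 + (279 - 1*2501) = ⅐ + (279 - 2501) = ⅐ - 2222 = -15553/7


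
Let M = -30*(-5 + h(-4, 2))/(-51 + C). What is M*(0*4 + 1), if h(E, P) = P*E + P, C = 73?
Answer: 15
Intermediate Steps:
h(E, P) = P + E*P (h(E, P) = E*P + P = P + E*P)
M = 15 (M = -30*(-5 + 2*(1 - 4))/(-51 + 73) = -30/(22/(-5 + 2*(-3))) = -30/(22/(-5 - 6)) = -30/(22/(-11)) = -30/(22*(-1/11)) = -30/(-2) = -30*(-½) = 15)
M*(0*4 + 1) = 15*(0*4 + 1) = 15*(0 + 1) = 15*1 = 15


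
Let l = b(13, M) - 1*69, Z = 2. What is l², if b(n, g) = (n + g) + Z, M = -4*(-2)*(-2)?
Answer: 4900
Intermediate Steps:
M = -16 (M = 8*(-2) = -16)
b(n, g) = 2 + g + n (b(n, g) = (n + g) + 2 = (g + n) + 2 = 2 + g + n)
l = -70 (l = (2 - 16 + 13) - 1*69 = -1 - 69 = -70)
l² = (-70)² = 4900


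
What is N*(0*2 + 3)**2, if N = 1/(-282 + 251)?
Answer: -9/31 ≈ -0.29032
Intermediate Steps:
N = -1/31 (N = 1/(-31) = -1/31 ≈ -0.032258)
N*(0*2 + 3)**2 = -(0*2 + 3)**2/31 = -(0 + 3)**2/31 = -1/31*3**2 = -1/31*9 = -9/31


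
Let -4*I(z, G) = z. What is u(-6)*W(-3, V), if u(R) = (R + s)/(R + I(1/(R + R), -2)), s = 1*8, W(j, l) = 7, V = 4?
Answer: -96/41 ≈ -2.3415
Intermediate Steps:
s = 8
I(z, G) = -z/4
u(R) = (8 + R)/(R - 1/(8*R)) (u(R) = (R + 8)/(R - 1/(4*(R + R))) = (8 + R)/(R - 1/(2*R)/4) = (8 + R)/(R - 1/(8*R)))
u(-6)*W(-3, V) = (8*(-6)*(8 - 6)/(-1 + 8*(-6)²))*7 = (8*(-6)*2/(-1 + 8*36))*7 = (8*(-6)*2/(-1 + 288))*7 = (8*(-6)*2/287)*7 = (8*(-6)*(1/287)*2)*7 = -96/287*7 = -96/41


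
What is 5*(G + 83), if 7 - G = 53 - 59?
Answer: 480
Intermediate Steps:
G = 13 (G = 7 - (53 - 59) = 7 - 1*(-6) = 7 + 6 = 13)
5*(G + 83) = 5*(13 + 83) = 5*96 = 480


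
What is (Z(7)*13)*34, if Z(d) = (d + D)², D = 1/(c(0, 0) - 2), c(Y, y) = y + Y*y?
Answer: 37349/2 ≈ 18675.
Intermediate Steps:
D = -½ (D = 1/(0*(1 + 0) - 2) = 1/(0*1 - 2) = 1/(0 - 2) = 1/(-2) = -½ ≈ -0.50000)
Z(d) = (-½ + d)² (Z(d) = (d - ½)² = (-½ + d)²)
(Z(7)*13)*34 = (((-1 + 2*7)²/4)*13)*34 = (((-1 + 14)²/4)*13)*34 = (((¼)*13²)*13)*34 = (((¼)*169)*13)*34 = ((169/4)*13)*34 = (2197/4)*34 = 37349/2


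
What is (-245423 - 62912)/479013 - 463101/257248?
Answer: -301149961393/123225136224 ≈ -2.4439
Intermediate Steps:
(-245423 - 62912)/479013 - 463101/257248 = -308335*1/479013 - 463101*1/257248 = -308335/479013 - 463101/257248 = -301149961393/123225136224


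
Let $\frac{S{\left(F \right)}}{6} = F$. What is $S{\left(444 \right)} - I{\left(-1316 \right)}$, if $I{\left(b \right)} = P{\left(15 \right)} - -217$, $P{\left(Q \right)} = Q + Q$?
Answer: $2417$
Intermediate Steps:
$P{\left(Q \right)} = 2 Q$
$S{\left(F \right)} = 6 F$
$I{\left(b \right)} = 247$ ($I{\left(b \right)} = 2 \cdot 15 - -217 = 30 + 217 = 247$)
$S{\left(444 \right)} - I{\left(-1316 \right)} = 6 \cdot 444 - 247 = 2664 - 247 = 2417$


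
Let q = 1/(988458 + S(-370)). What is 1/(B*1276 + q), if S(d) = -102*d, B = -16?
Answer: -1026198/20950858367 ≈ -4.8981e-5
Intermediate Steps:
q = 1/1026198 (q = 1/(988458 - 102*(-370)) = 1/(988458 + 37740) = 1/1026198 ≈ 9.7447e-7)
1/(B*1276 + q) = 1/(-16*1276 + 1/1026198) = 1/(-20416 + 1/1026198) = 1/(-20950858367/1026198) = -1026198/20950858367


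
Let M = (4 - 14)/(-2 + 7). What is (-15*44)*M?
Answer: 1320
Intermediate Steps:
M = -2 (M = -10/5 = -10*⅕ = -2)
(-15*44)*M = -15*44*(-2) = -660*(-2) = 1320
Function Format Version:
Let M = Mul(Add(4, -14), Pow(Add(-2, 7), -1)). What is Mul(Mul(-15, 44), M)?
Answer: 1320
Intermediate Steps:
M = -2 (M = Mul(-10, Pow(5, -1)) = Mul(-10, Rational(1, 5)) = -2)
Mul(Mul(-15, 44), M) = Mul(Mul(-15, 44), -2) = Mul(-660, -2) = 1320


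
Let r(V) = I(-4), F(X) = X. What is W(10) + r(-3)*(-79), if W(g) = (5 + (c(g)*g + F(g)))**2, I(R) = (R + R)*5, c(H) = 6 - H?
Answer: 3785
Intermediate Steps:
I(R) = 10*R (I(R) = (2*R)*5 = 10*R)
r(V) = -40 (r(V) = 10*(-4) = -40)
W(g) = (5 + g + g*(6 - g))**2 (W(g) = (5 + ((6 - g)*g + g))**2 = (5 + (g*(6 - g) + g))**2 = (5 + (g + g*(6 - g)))**2 = (5 + g + g*(6 - g))**2)
W(10) + r(-3)*(-79) = (5 + 10 - 1*10*(-6 + 10))**2 - 40*(-79) = (5 + 10 - 1*10*4)**2 + 3160 = (5 + 10 - 40)**2 + 3160 = (-25)**2 + 3160 = 625 + 3160 = 3785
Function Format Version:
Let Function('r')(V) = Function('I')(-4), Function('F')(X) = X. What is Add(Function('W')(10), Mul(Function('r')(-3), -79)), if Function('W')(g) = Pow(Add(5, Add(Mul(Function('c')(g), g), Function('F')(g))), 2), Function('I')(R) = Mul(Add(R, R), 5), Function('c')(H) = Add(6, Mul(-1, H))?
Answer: 3785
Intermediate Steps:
Function('I')(R) = Mul(10, R) (Function('I')(R) = Mul(Mul(2, R), 5) = Mul(10, R))
Function('r')(V) = -40 (Function('r')(V) = Mul(10, -4) = -40)
Function('W')(g) = Pow(Add(5, g, Mul(g, Add(6, Mul(-1, g)))), 2) (Function('W')(g) = Pow(Add(5, Add(Mul(Add(6, Mul(-1, g)), g), g)), 2) = Pow(Add(5, Add(Mul(g, Add(6, Mul(-1, g))), g)), 2) = Pow(Add(5, Add(g, Mul(g, Add(6, Mul(-1, g))))), 2) = Pow(Add(5, g, Mul(g, Add(6, Mul(-1, g)))), 2))
Add(Function('W')(10), Mul(Function('r')(-3), -79)) = Add(Pow(Add(5, 10, Mul(-1, 10, Add(-6, 10))), 2), Mul(-40, -79)) = Add(Pow(Add(5, 10, Mul(-1, 10, 4)), 2), 3160) = Add(Pow(Add(5, 10, -40), 2), 3160) = Add(Pow(-25, 2), 3160) = Add(625, 3160) = 3785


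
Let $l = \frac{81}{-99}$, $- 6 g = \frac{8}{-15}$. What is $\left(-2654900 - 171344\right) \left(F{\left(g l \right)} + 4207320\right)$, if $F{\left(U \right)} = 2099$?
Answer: $-11896845192236$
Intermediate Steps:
$g = \frac{4}{45}$ ($g = - \frac{8 \frac{1}{-15}}{6} = - \frac{8 \left(- \frac{1}{15}\right)}{6} = \left(- \frac{1}{6}\right) \left(- \frac{8}{15}\right) = \frac{4}{45} \approx 0.088889$)
$l = - \frac{9}{11}$ ($l = 81 \left(- \frac{1}{99}\right) = - \frac{9}{11} \approx -0.81818$)
$\left(-2654900 - 171344\right) \left(F{\left(g l \right)} + 4207320\right) = \left(-2654900 - 171344\right) \left(2099 + 4207320\right) = \left(-2654900 + \left(-1999491 + 1828147\right)\right) 4209419 = \left(-2654900 - 171344\right) 4209419 = \left(-2826244\right) 4209419 = -11896845192236$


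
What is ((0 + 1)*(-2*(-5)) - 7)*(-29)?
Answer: -87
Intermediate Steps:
((0 + 1)*(-2*(-5)) - 7)*(-29) = (1*10 - 7)*(-29) = (10 - 7)*(-29) = 3*(-29) = -87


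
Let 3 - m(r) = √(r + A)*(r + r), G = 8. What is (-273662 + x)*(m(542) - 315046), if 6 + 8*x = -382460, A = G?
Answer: 405107807883/4 + 1742368755*√22 ≈ 1.0945e+11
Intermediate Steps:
A = 8
x = -191233/4 (x = -¾ + (⅛)*(-382460) = -¾ - 95615/2 = -191233/4 ≈ -47808.)
m(r) = 3 - 2*r*√(8 + r) (m(r) = 3 - √(r + 8)*(r + r) = 3 - √(8 + r)*2*r = 3 - 2*r*√(8 + r))
(-273662 + x)*(m(542) - 315046) = (-273662 - 191233/4)*((3 - 2*542*√(8 + 542)) - 315046) = -1285881*((3 - 2*542*√550) - 315046)/4 = -1285881*((3 - 2*542*5*√22) - 315046)/4 = -1285881*((3 - 5420*√22) - 315046)/4 = -1285881*(-315043 - 5420*√22)/4 = 405107807883/4 + 1742368755*√22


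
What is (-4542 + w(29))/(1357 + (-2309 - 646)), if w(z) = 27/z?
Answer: 131691/46342 ≈ 2.8417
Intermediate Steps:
(-4542 + w(29))/(1357 + (-2309 - 646)) = (-4542 + 27/29)/(1357 + (-2309 - 646)) = (-4542 + 27*(1/29))/(1357 - 2955) = (-4542 + 27/29)/(-1598) = -131691/29*(-1/1598) = 131691/46342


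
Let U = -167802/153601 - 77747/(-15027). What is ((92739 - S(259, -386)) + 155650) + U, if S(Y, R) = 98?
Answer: 573105327960350/2308162227 ≈ 2.4830e+5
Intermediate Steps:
U = 9420456293/2308162227 (U = -167802*1/153601 - 77747*(-1/15027) = -167802/153601 + 77747/15027 = 9420456293/2308162227 ≈ 4.0814)
((92739 - S(259, -386)) + 155650) + U = ((92739 - 1*98) + 155650) + 9420456293/2308162227 = ((92739 - 98) + 155650) + 9420456293/2308162227 = (92641 + 155650) + 9420456293/2308162227 = 248291 + 9420456293/2308162227 = 573105327960350/2308162227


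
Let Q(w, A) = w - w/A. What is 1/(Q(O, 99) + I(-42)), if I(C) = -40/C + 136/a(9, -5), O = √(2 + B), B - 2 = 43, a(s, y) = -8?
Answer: -7706853/101558629 - 475398*√47/101558629 ≈ -0.10798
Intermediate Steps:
B = 45 (B = 2 + 43 = 45)
O = √47 (O = √(2 + 45) = √47 ≈ 6.8557)
Q(w, A) = w - w/A
I(C) = -17 - 40/C (I(C) = -40/C + 136/(-8) = -40/C + 136*(-⅛) = -40/C - 17 = -17 - 40/C)
1/(Q(O, 99) + I(-42)) = 1/((√47 - 1*√47/99) + (-17 - 40/(-42))) = 1/((√47 - 1*√47*1/99) + (-17 - 40*(-1/42))) = 1/((√47 - √47/99) + (-17 + 20/21)) = 1/(98*√47/99 - 337/21) = 1/(-337/21 + 98*√47/99)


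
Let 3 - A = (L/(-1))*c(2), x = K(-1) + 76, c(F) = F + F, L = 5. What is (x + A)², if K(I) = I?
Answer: 9604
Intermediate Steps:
c(F) = 2*F
x = 75 (x = -1 + 76 = 75)
A = 23 (A = 3 - 5/(-1)*2*2 = 3 - 5*(-1)*4 = 3 - (-5)*4 = 3 - 1*(-20) = 3 + 20 = 23)
(x + A)² = (75 + 23)² = 98² = 9604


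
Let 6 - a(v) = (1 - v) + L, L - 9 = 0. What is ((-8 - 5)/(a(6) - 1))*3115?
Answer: -40495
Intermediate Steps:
L = 9 (L = 9 + 0 = 9)
a(v) = -4 + v (a(v) = 6 - ((1 - v) + 9) = 6 - (10 - v) = 6 + (-10 + v) = -4 + v)
((-8 - 5)/(a(6) - 1))*3115 = ((-8 - 5)/((-4 + 6) - 1))*3115 = -13/(2 - 1)*3115 = -13/1*3115 = -13*1*3115 = -13*3115 = -40495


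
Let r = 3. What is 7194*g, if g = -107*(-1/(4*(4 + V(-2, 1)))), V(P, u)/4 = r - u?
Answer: 128293/8 ≈ 16037.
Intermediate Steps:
V(P, u) = 12 - 4*u (V(P, u) = 4*(3 - u) = 12 - 4*u)
g = 107/48 (g = -107*(-1/(4*(4 + (12 - 4*1)))) = -107*(-1/(4*(4 + (12 - 4)))) = -107*(-1/(4*(4 + 8))) = -107/((-4*12)) = -107/(-48) = -107*(-1/48) = 107/48 ≈ 2.2292)
7194*g = 7194*(107/48) = 128293/8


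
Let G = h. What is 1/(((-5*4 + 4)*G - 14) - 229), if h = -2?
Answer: -1/211 ≈ -0.0047393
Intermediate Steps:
G = -2
1/(((-5*4 + 4)*G - 14) - 229) = 1/(((-5*4 + 4)*(-2) - 14) - 229) = 1/(((-20 + 4)*(-2) - 14) - 229) = 1/((-16*(-2) - 14) - 229) = 1/((32 - 14) - 229) = 1/(18 - 229) = 1/(-211) = -1/211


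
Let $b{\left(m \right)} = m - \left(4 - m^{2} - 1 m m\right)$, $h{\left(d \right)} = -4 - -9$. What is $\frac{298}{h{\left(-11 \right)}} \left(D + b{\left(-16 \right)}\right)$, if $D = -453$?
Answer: $\frac{11622}{5} \approx 2324.4$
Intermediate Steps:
$h{\left(d \right)} = 5$ ($h{\left(d \right)} = -4 + 9 = 5$)
$b{\left(m \right)} = -4 + m + 2 m^{2}$ ($b{\left(m \right)} = m - \left(4 - m^{2} - m m\right) = m + \left(\left(m^{2} + m^{2}\right) - 4\right) = m + \left(2 m^{2} - 4\right) = m + \left(-4 + 2 m^{2}\right) = -4 + m + 2 m^{2}$)
$\frac{298}{h{\left(-11 \right)}} \left(D + b{\left(-16 \right)}\right) = \frac{298}{5} \left(-453 - \left(20 - 512\right)\right) = 298 \cdot \frac{1}{5} \left(-453 - -492\right) = \frac{298 \left(-453 - -492\right)}{5} = \frac{298 \left(-453 + 492\right)}{5} = \frac{298}{5} \cdot 39 = \frac{11622}{5}$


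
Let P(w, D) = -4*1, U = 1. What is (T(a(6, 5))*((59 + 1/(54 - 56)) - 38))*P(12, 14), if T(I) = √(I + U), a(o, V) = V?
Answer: -82*√6 ≈ -200.86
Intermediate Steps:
P(w, D) = -4
T(I) = √(1 + I) (T(I) = √(I + 1) = √(1 + I))
(T(a(6, 5))*((59 + 1/(54 - 56)) - 38))*P(12, 14) = (√(1 + 5)*((59 + 1/(54 - 56)) - 38))*(-4) = (√6*((59 + 1/(-2)) - 38))*(-4) = (√6*((59 - ½) - 38))*(-4) = (√6*(117/2 - 38))*(-4) = (√6*(41/2))*(-4) = (41*√6/2)*(-4) = -82*√6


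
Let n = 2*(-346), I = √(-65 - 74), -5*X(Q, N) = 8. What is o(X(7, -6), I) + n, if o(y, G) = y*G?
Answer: -692 - 8*I*√139/5 ≈ -692.0 - 18.864*I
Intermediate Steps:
X(Q, N) = -8/5 (X(Q, N) = -⅕*8 = -8/5)
I = I*√139 (I = √(-139) = I*√139 ≈ 11.79*I)
n = -692
o(y, G) = G*y
o(X(7, -6), I) + n = (I*√139)*(-8/5) - 692 = -8*I*√139/5 - 692 = -692 - 8*I*√139/5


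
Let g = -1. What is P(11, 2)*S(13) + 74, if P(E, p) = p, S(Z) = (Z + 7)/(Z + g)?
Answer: 232/3 ≈ 77.333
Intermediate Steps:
S(Z) = (7 + Z)/(-1 + Z) (S(Z) = (Z + 7)/(Z - 1) = (7 + Z)/(-1 + Z))
P(11, 2)*S(13) + 74 = 2*((7 + 13)/(-1 + 13)) + 74 = 2*(20/12) + 74 = 2*((1/12)*20) + 74 = 2*(5/3) + 74 = 10/3 + 74 = 232/3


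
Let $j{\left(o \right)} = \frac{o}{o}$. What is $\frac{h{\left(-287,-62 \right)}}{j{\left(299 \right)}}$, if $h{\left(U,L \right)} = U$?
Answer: $-287$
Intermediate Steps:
$j{\left(o \right)} = 1$
$\frac{h{\left(-287,-62 \right)}}{j{\left(299 \right)}} = - \frac{287}{1} = \left(-287\right) 1 = -287$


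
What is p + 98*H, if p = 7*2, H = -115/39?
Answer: -10724/39 ≈ -274.97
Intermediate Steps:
H = -115/39 (H = -115*1/39 = -115/39 ≈ -2.9487)
p = 14
p + 98*H = 14 + 98*(-115/39) = 14 - 11270/39 = -10724/39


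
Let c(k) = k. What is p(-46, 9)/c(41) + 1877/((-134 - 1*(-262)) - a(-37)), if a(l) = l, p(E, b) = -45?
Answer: 69532/6765 ≈ 10.278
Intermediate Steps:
p(-46, 9)/c(41) + 1877/((-134 - 1*(-262)) - a(-37)) = -45/41 + 1877/((-134 - 1*(-262)) - 1*(-37)) = -45*1/41 + 1877/((-134 + 262) + 37) = -45/41 + 1877/(128 + 37) = -45/41 + 1877/165 = 69532/6765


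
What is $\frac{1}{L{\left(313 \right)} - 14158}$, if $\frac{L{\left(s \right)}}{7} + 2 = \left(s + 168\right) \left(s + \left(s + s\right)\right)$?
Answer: $\frac{1}{3147441} \approx 3.1772 \cdot 10^{-7}$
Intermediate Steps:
$L{\left(s \right)} = -14 + 21 s \left(168 + s\right)$ ($L{\left(s \right)} = -14 + 7 \left(s + 168\right) \left(s + \left(s + s\right)\right) = -14 + 7 \left(168 + s\right) \left(s + 2 s\right) = -14 + 7 \left(168 + s\right) 3 s = -14 + 7 \cdot 3 s \left(168 + s\right) = -14 + 21 s \left(168 + s\right)$)
$\frac{1}{L{\left(313 \right)} - 14158} = \frac{1}{\left(-14 + 21 \cdot 313^{2} + 3528 \cdot 313\right) - 14158} = \frac{1}{\left(-14 + 21 \cdot 97969 + 1104264\right) - 14158} = \frac{1}{\left(-14 + 2057349 + 1104264\right) - 14158} = \frac{1}{3161599 - 14158} = \frac{1}{3147441}$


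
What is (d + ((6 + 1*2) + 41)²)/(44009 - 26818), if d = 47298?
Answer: 49699/17191 ≈ 2.8910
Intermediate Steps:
(d + ((6 + 1*2) + 41)²)/(44009 - 26818) = (47298 + ((6 + 1*2) + 41)²)/(44009 - 26818) = (47298 + ((6 + 2) + 41)²)/17191 = (47298 + (8 + 41)²)*(1/17191) = (47298 + 49²)*(1/17191) = (47298 + 2401)*(1/17191) = 49699*(1/17191) = 49699/17191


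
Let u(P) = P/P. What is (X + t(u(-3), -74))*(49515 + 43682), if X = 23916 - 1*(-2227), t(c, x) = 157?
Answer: 2451081100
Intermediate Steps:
u(P) = 1
X = 26143 (X = 23916 + 2227 = 26143)
(X + t(u(-3), -74))*(49515 + 43682) = (26143 + 157)*(49515 + 43682) = 26300*93197 = 2451081100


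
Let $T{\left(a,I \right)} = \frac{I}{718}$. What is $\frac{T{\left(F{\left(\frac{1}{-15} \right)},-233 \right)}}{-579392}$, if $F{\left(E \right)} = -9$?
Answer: $\frac{233}{416003456} \approx 5.6009 \cdot 10^{-7}$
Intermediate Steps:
$T{\left(a,I \right)} = \frac{I}{718}$ ($T{\left(a,I \right)} = I \frac{1}{718} = \frac{I}{718}$)
$\frac{T{\left(F{\left(\frac{1}{-15} \right)},-233 \right)}}{-579392} = \frac{\frac{1}{718} \left(-233\right)}{-579392} = \left(- \frac{233}{718}\right) \left(- \frac{1}{579392}\right) = \frac{233}{416003456}$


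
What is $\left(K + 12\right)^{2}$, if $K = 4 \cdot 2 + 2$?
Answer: $484$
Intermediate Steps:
$K = 10$ ($K = 8 + 2 = 10$)
$\left(K + 12\right)^{2} = \left(10 + 12\right)^{2} = 22^{2} = 484$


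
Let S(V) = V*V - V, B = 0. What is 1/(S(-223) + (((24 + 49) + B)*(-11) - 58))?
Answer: 1/49091 ≈ 2.0370e-5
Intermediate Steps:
S(V) = V**2 - V
1/(S(-223) + (((24 + 49) + B)*(-11) - 58)) = 1/(-223*(-1 - 223) + (((24 + 49) + 0)*(-11) - 58)) = 1/(-223*(-224) + ((73 + 0)*(-11) - 58)) = 1/(49952 + (73*(-11) - 58)) = 1/(49952 + (-803 - 58)) = 1/(49952 - 861) = 1/49091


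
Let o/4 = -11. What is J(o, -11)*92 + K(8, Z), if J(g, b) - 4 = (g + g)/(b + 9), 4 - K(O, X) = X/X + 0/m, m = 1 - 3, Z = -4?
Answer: 4419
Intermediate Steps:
o = -44 (o = 4*(-11) = -44)
m = -2
K(O, X) = 3 (K(O, X) = 4 - (X/X + 0/(-2)) = 4 - (1 + 0*(-1/2)) = 4 - (1 + 0) = 4 - 1*1 = 4 - 1 = 3)
J(g, b) = 4 + 2*g/(9 + b) (J(g, b) = 4 + (g + g)/(b + 9) = 4 + (2*g)/(9 + b) = 4 + 2*g/(9 + b))
J(o, -11)*92 + K(8, Z) = (2*(18 - 44 + 2*(-11))/(9 - 11))*92 + 3 = (2*(18 - 44 - 22)/(-2))*92 + 3 = (2*(-1/2)*(-48))*92 + 3 = 48*92 + 3 = 4416 + 3 = 4419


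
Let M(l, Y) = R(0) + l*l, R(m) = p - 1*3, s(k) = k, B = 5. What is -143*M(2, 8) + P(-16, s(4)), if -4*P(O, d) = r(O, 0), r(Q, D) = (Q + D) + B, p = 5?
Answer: -3421/4 ≈ -855.25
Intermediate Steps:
r(Q, D) = 5 + D + Q (r(Q, D) = (Q + D) + 5 = (D + Q) + 5 = 5 + D + Q)
P(O, d) = -5/4 - O/4 (P(O, d) = -(5 + 0 + O)/4 = -(5 + O)/4 = -5/4 - O/4)
R(m) = 2 (R(m) = 5 - 1*3 = 5 - 3 = 2)
M(l, Y) = 2 + l**2 (M(l, Y) = 2 + l*l = 2 + l**2)
-143*M(2, 8) + P(-16, s(4)) = -143*(2 + 2**2) + (-5/4 - 1/4*(-16)) = -143*(2 + 4) + (-5/4 + 4) = -143*6 + 11/4 = -858 + 11/4 = -3421/4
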